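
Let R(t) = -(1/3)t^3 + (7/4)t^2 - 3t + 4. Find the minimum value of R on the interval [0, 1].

29/12

Differentiating, R'(t) = -t^2 + (7/2)t - 3; which has no zeros in [0, 1].
Compare values at every candidate in [0, 1]: R(0) = 4,  R(1) = 29/12.
So the minimum is R(1) = 29/12.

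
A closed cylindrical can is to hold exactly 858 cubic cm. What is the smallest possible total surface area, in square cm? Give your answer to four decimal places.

499.8497

With radius r and height h, πr²h = 858 so h = 858/(πr²), and S(r) = 2πr² + 2πrh = 2πr² + 2·858/r.
S'(r) = 4πr − 2·858/r² = 0 ⇒ r³ = 858/(2π), so r ≈ 5.1495 and h = 2r ≈ 10.2991.
S''(r) = 4π + 4·858/r³ > 0, so this is the minimum; S ≈ 499.8497.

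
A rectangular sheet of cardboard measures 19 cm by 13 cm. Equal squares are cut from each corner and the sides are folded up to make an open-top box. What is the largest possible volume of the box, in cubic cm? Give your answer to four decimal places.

280.0295

With cut size x, the volume is V(x) = x(19 − 2x)(13 − 2x) for 0 < x < 6.5.
V'(x) = 12x^2 − 128x + 247. Setting V'(x) = 0 gives x ≈ 2.5296 (the root in (0, 6.5)).
V''(x) = 24x − 128 is negative there, so this is the maximum; V ≈ 280.0295.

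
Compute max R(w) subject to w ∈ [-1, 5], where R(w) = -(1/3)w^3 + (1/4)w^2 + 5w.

425/48

Differentiating, R'(w) = -w^2 + (1/2)w + 5; whose only zero in [-1, 5] is w = 5/2.
Evaluating at the critical points and endpoints: R(-1) = -53/12,  R(5/2) = 425/48,  R(5) = -125/12.
The maximum over the interval is 425/48, attained at w = 5/2.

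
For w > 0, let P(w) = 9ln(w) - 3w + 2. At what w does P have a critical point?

P'(w) = 9/w − 3 = 0 gives w = 3.
P''(w) = -9/w², which is negative for w > 0, so this is a local maximum.
P(3) = 9·ln(3) - 9 + 2 ≈ 2.8875.

3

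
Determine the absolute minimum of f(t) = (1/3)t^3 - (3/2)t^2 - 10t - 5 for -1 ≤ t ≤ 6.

Differentiating, f'(t) = t^2 - 3t - 10; whose only zero in [-1, 6] is t = 5.
Evaluating at the critical points and endpoints: f(-1) = 19/6,  f(5) = -305/6,  f(6) = -47.
Hence the absolute minimum is -305/6 at t = 5.

-305/6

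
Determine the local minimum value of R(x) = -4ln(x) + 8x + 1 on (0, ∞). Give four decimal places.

7.7726

R'(x) = -4/x + 8 = 0 gives x = 1/2.
R''(x) = 4/x², which is positive for x > 0, so this is a local minimum.
R(1/2) = -4·ln(1/2) + 4 + 1 ≈ 7.7726.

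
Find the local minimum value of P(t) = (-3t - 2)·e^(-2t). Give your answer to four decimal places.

P'(t) = (-3)·e^(-2t) + (-3t - 2)·(-2)·e^(-2t) = (6t + 1)·e^(-2t). Since e^(-2t) > 0, the only critical point is t = -1/6.
P''(-1/6) has the same sign as 6 > 0, so this is a local minimum.
P(-1/6) = (-3/2)·e^(1/3) ≈ -2.0934.

-2.0934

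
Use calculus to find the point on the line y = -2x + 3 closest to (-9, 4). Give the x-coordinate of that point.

-11/5

Minimize D(x)^2 = (x + 9)^2 + (-2x - 1)^2.
d/dx[D^2] = 2(x + 9) + 2·(-2)·(-2x - 1) = 0 ⇒ x = -11/5.
Then y = 37/5 and the distance is √(289/5) ≈ 7.6026.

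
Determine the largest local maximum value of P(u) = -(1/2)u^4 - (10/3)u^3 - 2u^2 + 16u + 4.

P'(u) = -2u^3 - 10u^2 - 4u + 16 = 0 at u = -4, -2, 1.
P''(u) = -6u^2 - 20u - 4. P''(-4) = -20 < 0 ⇒ local maximum; P''(-2) = 12 > 0 ⇒ local minimum; P''(1) = -30 < 0 ⇒ local maximum.
The largest local maximum is P(1) = 85/6.

85/6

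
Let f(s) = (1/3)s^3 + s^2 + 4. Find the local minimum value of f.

4

Critical points: f'(s) = s^2 + 2s vanishes at s = -2, 0.
Second-derivative test with f''(s) = 2s + 2: f''(-2) = -2 < 0 ⇒ local maximum; f''(0) = 2 > 0 ⇒ local minimum.
Thus f has its local minimum at s = 0, with value 4.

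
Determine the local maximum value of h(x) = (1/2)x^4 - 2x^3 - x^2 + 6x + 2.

11/2

h'(x) = 2x^3 - 6x^2 - 2x + 6. Setting h'(x) = 0 gives x ∈ {-1, 1, 3}.
Since h''(x) = 6x^2 - 12x - 2, we get h''(-1) = 16 > 0 ⇒ local minimum; h''(1) = -8 < 0 ⇒ local maximum; h''(3) = 16 > 0 ⇒ local minimum.
Thus h has its local maximum at x = 1, with value 11/2.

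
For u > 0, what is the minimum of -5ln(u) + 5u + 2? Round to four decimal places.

7.0000

P'(u) = -5/u + 5 = 0 gives u = 1.
P''(u) = 5/u², which is positive for u > 0, so this is a local minimum.
P(1) = -5·ln(1) + 5 + 2 ≈ 7.0000.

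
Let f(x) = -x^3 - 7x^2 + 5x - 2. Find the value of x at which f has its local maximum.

f'(x) = -3x^2 - 14x + 5 = 0 at x = -5, 1/3.
f''(x) = -6x - 14. f''(-5) = 16 > 0 ⇒ local minimum; f''(1/3) = -16 < 0 ⇒ local maximum.
So the local maximum value is f(1/3) = -31/27.

1/3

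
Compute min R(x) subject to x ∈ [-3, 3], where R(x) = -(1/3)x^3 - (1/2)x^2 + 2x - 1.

Differentiating, R'(x) = -x^2 - x + 2; which vanishes at x = -2 and x = 1.
Compare values at every candidate in [-3, 3]: R(-3) = -5/2, R(-2) = -13/3, R(1) = 1/6, R(3) = -17/2.
Hence the absolute minimum is -17/2 at x = 3.

-17/2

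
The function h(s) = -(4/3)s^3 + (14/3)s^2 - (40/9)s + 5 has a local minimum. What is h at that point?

301/81

h'(s) = -4s^2 + (28/3)s - 40/9 = 0 at s = 2/3, 5/3.
Since h''(s) = -8s + 28/3, we get h''(2/3) = 4 > 0 ⇒ local minimum; h''(5/3) = -4 < 0 ⇒ local maximum.
The local minimum is h(2/3) = 301/81.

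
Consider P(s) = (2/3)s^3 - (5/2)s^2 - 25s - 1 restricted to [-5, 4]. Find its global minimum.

The derivative is 2s^2 - 5s - 25, whose only zero in [-5, 4] is s = -5/2.
Evaluating at the critical points and endpoints: P(-5) = -131/6; P(-5/2) = 851/24; P(4) = -295/3.
So the minimum is P(4) = -295/3.

-295/3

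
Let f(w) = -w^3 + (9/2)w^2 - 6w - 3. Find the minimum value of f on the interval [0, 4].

f'(w) = -3w^2 + 9w - 6, which vanishes at w = 1 and w = 2.
Candidates: f(0) = -3; f(1) = -11/2; f(2) = -5; f(4) = -19.
Hence the absolute minimum is -19 at w = 4.

-19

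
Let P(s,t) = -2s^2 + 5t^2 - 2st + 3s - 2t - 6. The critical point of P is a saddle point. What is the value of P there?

∂P/∂s = -4s - 2t + 3 = 0 and ∂P/∂t = -2s + 10t - 2 = 0, so (s, t) = (13/22, 7/22).
The Hessian has P_{ss} = -4, P_{tt} = 10, P_{st} = -2, giving D = -44 < 0, so the point is a saddle point.
P(13/22, 7/22) = -239/44.

-239/44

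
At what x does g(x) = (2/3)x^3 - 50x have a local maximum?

-5

Critical points: g'(x) = 2x^2 - 50 vanishes at x = -5, 5.
Since g''(x) = 4x, we get g''(-5) = -20 < 0 ⇒ local maximum; g''(5) = 20 > 0 ⇒ local minimum.
So the local maximum value is g(-5) = 500/3.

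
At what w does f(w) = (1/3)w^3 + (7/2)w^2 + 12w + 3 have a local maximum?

-4

f'(w) = w^2 + 7w + 12. Setting f'(w) = 0 gives w ∈ {-4, -3}.
Second-derivative test with f''(w) = 2w + 7: f''(-4) = -1 < 0 ⇒ local maximum; f''(-3) = 1 > 0 ⇒ local minimum.
The local maximum is f(-4) = -31/3.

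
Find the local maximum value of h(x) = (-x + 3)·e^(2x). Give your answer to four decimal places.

74.2066

Differentiating with the product rule gives h'(x) = (-2x + 5)·e^(2x). Since e^(2x) > 0, the only critical point is x = 5/2.
h''(5/2) has the same sign as -2 < 0, so this is a local maximum.
h(5/2) = (1/2)·e^(5) ≈ 74.2066.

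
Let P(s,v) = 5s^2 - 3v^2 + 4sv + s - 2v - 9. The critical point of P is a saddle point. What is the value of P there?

-659/76

∂P/∂s = 10s + 4v + 1 = 0 and ∂P/∂v = 4s - 6v - 2 = 0, so (s, v) = (1/38, -6/19).
The Hessian has P_{ss} = 10, P_{vv} = -6, P_{sv} = 4, giving D = -76 < 0, so the point is a saddle point.
P(1/38, -6/19) = -659/76.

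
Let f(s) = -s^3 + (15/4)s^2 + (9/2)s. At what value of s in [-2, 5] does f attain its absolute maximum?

3

f'(s) = -3s^2 + (15/2)s + 9/2, which vanishes at s = -1/2 and s = 3.
Evaluating at the critical points and endpoints: f(-2) = 14,  f(-1/2) = -19/16,  f(3) = 81/4,  f(5) = -35/4.
So the maximum is f(3) = 81/4.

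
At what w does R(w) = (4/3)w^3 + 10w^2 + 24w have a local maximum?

-3

Critical points: R'(w) = 4w^2 + 20w + 24 vanishes at w = -3, -2.
Since R''(w) = 8w + 20, we get R''(-3) = -4 < 0 ⇒ local maximum; R''(-2) = 4 > 0 ⇒ local minimum.
Thus R has its local maximum at w = -3, with value -18.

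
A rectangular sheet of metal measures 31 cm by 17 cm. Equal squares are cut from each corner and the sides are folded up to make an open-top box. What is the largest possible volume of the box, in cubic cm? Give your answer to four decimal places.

With cut size x, the volume is V(x) = x(31 − 2x)(17 − 2x) for 0 < x < 8.5.
V'(x) = 12x^2 − 192x + 527. Setting V'(x) = 0 gives x ≈ 3.5186 (the root in (0, 8.5)).
V''(x) = 24x − 192 is negative there, so this is the maximum; V ≈ 840.0185.

840.0185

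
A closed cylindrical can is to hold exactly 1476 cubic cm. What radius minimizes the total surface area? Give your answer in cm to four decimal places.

With radius r and height h, πr²h = 1476 so h = 1476/(πr²), and S(r) = 2πr² + 2πrh = 2πr² + 2·1476/r.
S'(r) = 4πr − 2·1476/r² = 0 ⇒ r³ = 1476/(2π), so r ≈ 6.1702 and h = 2r ≈ 12.3405.
S''(r) = 4π + 4·1476/r³ > 0, so this is the minimum; S ≈ 717.6380.

6.1702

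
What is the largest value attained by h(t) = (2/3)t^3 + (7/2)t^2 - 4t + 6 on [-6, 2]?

106/3

The derivative is 2t^2 + 7t - 4, which vanishes at t = -4 and t = 1/2.
Candidates: h(-6) = 12; h(-4) = 106/3; h(1/2) = 119/24; h(2) = 52/3.
So the maximum is h(-4) = 106/3.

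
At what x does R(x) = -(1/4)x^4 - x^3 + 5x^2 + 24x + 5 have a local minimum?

R'(x) = -x^3 - 3x^2 + 10x + 24 = 0 at x = -4, -2, 3.
Second-derivative test with R''(x) = -3x^2 - 6x + 10: R''(-4) = -14 < 0 ⇒ local maximum; R''(-2) = 10 > 0 ⇒ local minimum; R''(3) = -35 < 0 ⇒ local maximum.
So the local minimum value is R(-2) = -19.

-2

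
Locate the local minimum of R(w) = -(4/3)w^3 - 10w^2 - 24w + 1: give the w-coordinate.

R'(w) = -4w^2 - 20w - 24. Setting R'(w) = 0 gives w ∈ {-3, -2}.
Since R''(w) = -8w - 20, we get R''(-3) = 4 > 0 ⇒ local minimum; R''(-2) = -4 < 0 ⇒ local maximum.
So the local minimum value is R(-3) = 19.

-3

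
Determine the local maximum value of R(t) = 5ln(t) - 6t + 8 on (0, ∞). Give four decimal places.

R'(t) = 5/t − 6 = 0 gives t = 5/6.
R''(t) = -5/t², which is negative for t > 0, so this is a local maximum.
R(5/6) = 5·ln(5/6) - 5 + 8 ≈ 2.0884.

2.0884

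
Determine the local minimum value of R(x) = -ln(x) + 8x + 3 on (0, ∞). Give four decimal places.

R'(x) = -1/x + 8 = 0 gives x = 1/8.
R''(x) = 1/x², which is positive for x > 0, so this is a local minimum.
R(1/8) = -1·ln(1/8) + 1 + 3 ≈ 6.0794.

6.0794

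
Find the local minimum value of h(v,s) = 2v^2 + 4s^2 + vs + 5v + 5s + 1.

-94/31

∂h/∂v = 4v + s + 5 = 0 and ∂h/∂s = v + 8s + 5 = 0, so (v, s) = (-35/31, -15/31).
The Hessian has h_{vv} = 4, h_{ss} = 8, h_{vs} = 1, giving D = 31 > 0 with h_{vv} > 0, so the point is a local minimum.
h(-35/31, -15/31) = -94/31.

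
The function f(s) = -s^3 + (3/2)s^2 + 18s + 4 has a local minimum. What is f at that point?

-18

f'(s) = -3s^2 + 3s + 18. Setting f'(s) = 0 gives s ∈ {-2, 3}.
Since f''(s) = -6s + 3, we get f''(-2) = 15 > 0 ⇒ local minimum; f''(3) = -15 < 0 ⇒ local maximum.
Thus f has its local minimum at s = -2, with value -18.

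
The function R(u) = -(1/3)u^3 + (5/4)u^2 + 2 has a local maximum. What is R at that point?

R'(u) = -u^2 + (5/2)u = 0 at u = 0, 5/2.
Second-derivative test with R''(u) = -2u + 5/2: R''(0) = 5/2 > 0 ⇒ local minimum; R''(5/2) = -5/2 < 0 ⇒ local maximum.
The local maximum is R(5/2) = 221/48.

221/48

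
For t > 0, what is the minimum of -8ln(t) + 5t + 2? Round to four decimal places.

h'(t) = -8/t + 5 = 0 gives t = 8/5.
h''(t) = 8/t², which is positive for t > 0, so this is a local minimum.
h(8/5) = -8·ln(8/5) + 8 + 2 ≈ 6.2400.

6.2400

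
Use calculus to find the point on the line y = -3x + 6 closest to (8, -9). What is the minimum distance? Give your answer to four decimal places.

2.8460

Minimize D(x)^2 = (x - 8)^2 + (-3x + 15)^2.
d/dx[D^2] = 2(x - 8) + 2·(-3)·(-3x + 15) = 0 ⇒ x = 53/10.
Then y = -99/10 and the distance is √(81/10) ≈ 2.8460.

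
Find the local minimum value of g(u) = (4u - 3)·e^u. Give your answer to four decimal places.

-3.1152

g'(u) = 4·e^u + (4u - 3)·1·e^u = (4u + 1)·e^u. Since e^u > 0, the only critical point is u = -1/4.
g''(-1/4) has the same sign as 4 > 0, so this is a local minimum.
g(-1/4) = (-4)·e^(-1/4) ≈ -3.1152.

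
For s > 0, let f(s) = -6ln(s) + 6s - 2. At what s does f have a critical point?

1

f'(s) = -6/s + 6 = 0 gives s = 1.
f''(s) = 6/s², which is positive for s > 0, so this is a local minimum.
f(1) = -6·ln(1) + 6 - 2 ≈ 4.0000.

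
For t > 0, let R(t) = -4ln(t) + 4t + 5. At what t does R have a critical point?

1

R'(t) = -4/t + 4 = 0 gives t = 1.
R''(t) = 4/t², which is positive for t > 0, so this is a local minimum.
R(1) = -4·ln(1) + 4 + 5 ≈ 9.0000.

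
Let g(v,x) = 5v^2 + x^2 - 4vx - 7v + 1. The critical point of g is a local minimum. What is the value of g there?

-45/4

∂g/∂v = 10v - 4x - 7 = 0 and ∂g/∂x = -4v + 2x = 0, so (v, x) = (7/2, 7).
The Hessian has g_{vv} = 10, g_{xx} = 2, g_{vx} = -4, giving D = 4 > 0 with g_{vv} > 0, so the point is a local minimum.
g(7/2, 7) = -45/4.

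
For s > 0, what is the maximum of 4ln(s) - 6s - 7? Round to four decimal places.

f'(s) = 4/s − 6 = 0 gives s = 2/3.
f''(s) = -4/s², which is negative for s > 0, so this is a local maximum.
f(2/3) = 4·ln(2/3) - 4 - 7 ≈ -12.6219.

-12.6219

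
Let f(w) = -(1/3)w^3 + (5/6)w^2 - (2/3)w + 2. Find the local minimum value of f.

148/81

Critical points: f'(w) = -w^2 + (5/3)w - 2/3 vanishes at w = 2/3, 1.
f''(w) = -2w + 5/3. f''(2/3) = 1/3 > 0 ⇒ local minimum; f''(1) = -1/3 < 0 ⇒ local maximum.
So the local minimum value is f(2/3) = 148/81.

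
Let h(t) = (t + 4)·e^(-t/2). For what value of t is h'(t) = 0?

By the product rule, h'(t) = (-(1/2)t - 1)·e^(-t/2). Since e^(-t/2) > 0, the only critical point is t = -2.
h''(-2) has the same sign as -1/2 < 0, so this is a local maximum.
h(-2) = (2)·e^(1) ≈ 5.4366.

-2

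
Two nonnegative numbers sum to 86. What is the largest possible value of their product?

With x + y = 86, the product is P(x) = x(86 − x).
P'(x) = 86 − 2x = 0 gives x = 43; P'' = −2 < 0, so this is the maximum.
P = 43·43 = 1849.

1849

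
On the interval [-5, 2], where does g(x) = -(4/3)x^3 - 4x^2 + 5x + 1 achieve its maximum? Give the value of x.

g'(x) = -4x^2 - 8x + 5, which vanishes at x = -5/2 and x = 1/2.
Candidates: g(-5) = 128/3,  g(-5/2) = -47/3,  g(1/2) = 7/3,  g(2) = -47/3.
Hence the absolute maximum is 128/3 at x = -5.

-5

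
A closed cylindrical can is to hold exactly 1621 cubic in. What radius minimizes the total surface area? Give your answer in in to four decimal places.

With radius r and height h, πr²h = 1621 so h = 1621/(πr²), and S(r) = 2πr² + 2πrh = 2πr² + 2·1621/r.
S'(r) = 4πr − 2·1621/r² = 0 ⇒ r³ = 1621/(2π), so r ≈ 6.3660 and h = 2r ≈ 12.7320.
S''(r) = 4π + 4·1621/r³ > 0, so this is the minimum; S ≈ 763.9001.

6.3660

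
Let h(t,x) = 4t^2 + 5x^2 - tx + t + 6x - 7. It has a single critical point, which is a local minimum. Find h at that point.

-708/79

∂h/∂t = 8t - x + 1 = 0 and ∂h/∂x = -t + 10x + 6 = 0, so (t, x) = (-16/79, -49/79).
The Hessian has h_{tt} = 8, h_{xx} = 10, h_{tx} = -1, giving D = 79 > 0 with h_{tt} > 0, so the point is a local minimum.
h(-16/79, -49/79) = -708/79.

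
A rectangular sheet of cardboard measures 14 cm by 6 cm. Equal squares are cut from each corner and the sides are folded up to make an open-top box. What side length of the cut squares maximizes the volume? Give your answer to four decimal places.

1.3057

With cut size x, the volume is V(x) = x(14 − 2x)(6 − 2x) for 0 < x < 3.
V'(x) = 12x^2 − 80x + 84. Setting V'(x) = 0 gives x ≈ 1.3057 (the root in (0, 3)).
V''(x) = 24x − 80 is negative there, so this is the maximum; V ≈ 50.3888.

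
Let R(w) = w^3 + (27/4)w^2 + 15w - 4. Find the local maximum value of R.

R'(w) = 3w^2 + (27/2)w + 15. Setting R'(w) = 0 gives w ∈ {-5/2, -2}.
R''(w) = 6w + 27/2. R''(-5/2) = -3/2 < 0 ⇒ local maximum; R''(-2) = 3/2 > 0 ⇒ local minimum.
The local maximum is R(-5/2) = -239/16.

-239/16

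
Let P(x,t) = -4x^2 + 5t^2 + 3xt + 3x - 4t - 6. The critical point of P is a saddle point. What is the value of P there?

∂P/∂x = -8x + 3t + 3 = 0 and ∂P/∂t = 3x + 10t - 4 = 0, so (x, t) = (42/89, 23/89).
The Hessian has P_{xx} = -8, P_{tt} = 10, P_{xt} = 3, giving D = -89 < 0, so the point is a saddle point.
P(42/89, 23/89) = -517/89.

-517/89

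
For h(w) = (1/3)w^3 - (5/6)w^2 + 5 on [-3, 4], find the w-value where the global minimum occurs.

-3

The derivative is w^2 - (5/3)w, which vanishes at w = 0 and w = 5/3.
Candidates: h(-3) = -23/2; h(0) = 5; h(5/3) = 685/162; h(4) = 13.
So the minimum is h(-3) = -23/2.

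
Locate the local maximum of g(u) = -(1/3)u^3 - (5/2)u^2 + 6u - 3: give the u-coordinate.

1

g'(u) = -u^2 - 5u + 6 = 0 at u = -6, 1.
Second-derivative test with g''(u) = -2u - 5: g''(-6) = 7 > 0 ⇒ local minimum; g''(1) = -7 < 0 ⇒ local maximum.
So the local maximum value is g(1) = 1/6.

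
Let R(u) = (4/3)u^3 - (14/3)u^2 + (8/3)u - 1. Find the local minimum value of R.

-11/3

R'(u) = 4u^2 - (28/3)u + 8/3 = 0 at u = 1/3, 2.
R''(u) = 8u - 28/3. R''(1/3) = -20/3 < 0 ⇒ local maximum; R''(2) = 20/3 > 0 ⇒ local minimum.
So the local minimum value is R(2) = -11/3.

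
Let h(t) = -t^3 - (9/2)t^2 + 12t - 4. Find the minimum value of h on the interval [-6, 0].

-60

Differentiating, h'(t) = -3t^2 - 9t + 12; whose only zero in [-6, 0] is t = -4.
Candidates: h(-6) = -22; h(-4) = -60; h(0) = -4.
So the minimum is h(-4) = -60.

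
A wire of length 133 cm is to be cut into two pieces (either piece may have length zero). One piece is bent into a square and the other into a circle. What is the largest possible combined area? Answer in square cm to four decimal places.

1407.6459

Let x be the length used for the square. Square side x/4; circle radius (133−x)/(2π).
A(x) = (x/4)² + π·((133−x)/(2π))² = x²/16 + (133−x)²/(4π) for 0 ≤ x ≤ 133. A'(x) = x/8 − (133−x)/(2π) = 0 gives x = 4·133/(π+4) ≈ 74.4932.
A'' > 0, so the interior critical point is a minimum; the maximum is at an endpoint. A(0) = 1407.6459 and A(133) = 1105.5625, so the largest area is 1407.6459.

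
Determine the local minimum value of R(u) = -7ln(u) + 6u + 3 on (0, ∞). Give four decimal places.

R'(u) = -7/u + 6 = 0 gives u = 7/6.
R''(u) = 7/u², which is positive for u > 0, so this is a local minimum.
R(7/6) = -7·ln(7/6) + 7 + 3 ≈ 8.9209.

8.9209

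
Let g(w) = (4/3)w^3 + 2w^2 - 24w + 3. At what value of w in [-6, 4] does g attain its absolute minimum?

-6

The derivative is 4w^2 + 4w - 24, which vanishes at w = -3 and w = 2.
Candidates: g(-6) = -69, g(-3) = 57, g(2) = -79/3, g(4) = 73/3.
Hence the absolute minimum is -69 at w = -6.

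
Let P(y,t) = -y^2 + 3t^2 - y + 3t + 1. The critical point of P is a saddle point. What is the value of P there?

∂P/∂y = -2y - 1 = 0 and ∂P/∂t = 6t + 3 = 0, so (y, t) = (-1/2, -1/2).
The Hessian has P_{yy} = -2, P_{tt} = 6, P_{yt} = 0, giving D = -12 < 0, so the point is a saddle point.
P(-1/2, -1/2) = 1/2.

1/2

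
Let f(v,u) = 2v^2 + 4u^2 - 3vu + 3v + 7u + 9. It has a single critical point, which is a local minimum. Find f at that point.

∂f/∂v = 4v - 3u + 3 = 0 and ∂f/∂u = -3v + 8u + 7 = 0, so (v, u) = (-45/23, -37/23).
The Hessian has f_{vv} = 4, f_{uu} = 8, f_{vu} = -3, giving D = 23 > 0 with f_{vv} > 0, so the point is a local minimum.
f(-45/23, -37/23) = 10/23.

10/23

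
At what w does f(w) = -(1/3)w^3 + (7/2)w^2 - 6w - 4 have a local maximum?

Critical points: f'(w) = -w^2 + 7w - 6 vanishes at w = 1, 6.
f''(w) = -2w + 7. f''(1) = 5 > 0 ⇒ local minimum; f''(6) = -5 < 0 ⇒ local maximum.
Thus f has its local maximum at w = 6, with value 14.

6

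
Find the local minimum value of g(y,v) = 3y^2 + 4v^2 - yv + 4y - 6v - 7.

∂g/∂y = 6y - v + 4 = 0 and ∂g/∂v = -y + 8v - 6 = 0, so (y, v) = (-26/47, 32/47).
The Hessian has g_{yy} = 6, g_{vv} = 8, g_{yv} = -1, giving D = 47 > 0 with g_{yy} > 0, so the point is a local minimum.
g(-26/47, 32/47) = -477/47.

-477/47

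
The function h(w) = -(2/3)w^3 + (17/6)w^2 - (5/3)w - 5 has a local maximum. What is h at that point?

h'(w) = -2w^2 + (17/3)w - 5/3 = 0 at w = 1/3, 5/2.
h''(w) = -4w + 17/3. h''(1/3) = 13/3 > 0 ⇒ local minimum; h''(5/2) = -13/3 < 0 ⇒ local maximum.
Thus h has its local maximum at w = 5/2, with value -15/8.

-15/8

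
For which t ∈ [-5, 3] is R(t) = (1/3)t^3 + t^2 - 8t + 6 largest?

-4

The derivative is t^2 + 2t - 8, which vanishes at t = -4 and t = 2.
Evaluating at the critical points and endpoints: R(-5) = 88/3, R(-4) = 98/3, R(2) = -10/3, R(3) = 0.
So the maximum is R(-4) = 98/3.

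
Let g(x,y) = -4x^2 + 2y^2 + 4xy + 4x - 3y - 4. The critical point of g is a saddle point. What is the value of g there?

∂g/∂x = -8x + 4y + 4 = 0 and ∂g/∂y = 4x + 4y - 3 = 0, so (x, y) = (7/12, 1/6).
The Hessian has g_{xx} = -8, g_{yy} = 4, g_{xy} = 4, giving D = -48 < 0, so the point is a saddle point.
g(7/12, 1/6) = -37/12.

-37/12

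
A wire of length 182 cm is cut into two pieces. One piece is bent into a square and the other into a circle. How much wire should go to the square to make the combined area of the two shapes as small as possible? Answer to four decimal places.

Let x be the length used for the square. Square side x/4; circle radius (182−x)/(2π).
A(x) = (x/4)² + π·((182−x)/(2π))² = x²/16 + (182−x)²/(4π) for 0 ≤ x ≤ 182. A'(x) = x/8 − (182−x)/(2π) = 0 gives x = 4·182/(π+4) ≈ 101.9380.
A'' = 1/8 + 1/(2π) > 0, so this gives the minimum combined area; x ≈ 101.9380 cm to the square.

101.9380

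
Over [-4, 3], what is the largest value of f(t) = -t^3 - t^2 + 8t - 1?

Differentiating, f'(t) = -3t^2 - 2t + 8; which vanishes at t = -2 and t = 4/3.
Compare values at every candidate in [-4, 3]: f(-4) = 15, f(-2) = -13, f(4/3) = 149/27, f(3) = -13.
Hence the absolute maximum is 15 at t = -4.

15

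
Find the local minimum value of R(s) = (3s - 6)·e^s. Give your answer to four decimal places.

-8.1548

Differentiating with the product rule gives R'(s) = (3s - 3)·e^s. Since e^s > 0, the only critical point is s = 1.
R''(1) has the same sign as 3 > 0, so this is a local minimum.
R(1) = (-3)·e^(1) ≈ -8.1548.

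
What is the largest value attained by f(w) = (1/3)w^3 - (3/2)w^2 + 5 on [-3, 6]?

The derivative is w^2 - 3w, which vanishes at w = 0 and w = 3.
Compare values at every candidate in [-3, 6]: f(-3) = -35/2,  f(0) = 5,  f(3) = 1/2,  f(6) = 23.
Hence the absolute maximum is 23 at w = 6.

23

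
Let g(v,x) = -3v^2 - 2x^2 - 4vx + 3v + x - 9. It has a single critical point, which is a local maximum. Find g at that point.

∂g/∂v = -6v - 4x + 3 = 0 and ∂g/∂x = -4v - 4x + 1 = 0, so (v, x) = (1, -3/4).
The Hessian has g_{vv} = -6, g_{xx} = -4, g_{vx} = -4, giving D = 8 > 0 with g_{vv} < 0, so the point is a local maximum.
g(1, -3/4) = -63/8.

-63/8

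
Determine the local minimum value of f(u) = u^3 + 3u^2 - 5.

f'(u) = 3u^2 + 6u. Setting f'(u) = 0 gives u ∈ {-2, 0}.
f''(u) = 6u + 6. f''(-2) = -6 < 0 ⇒ local maximum; f''(0) = 6 > 0 ⇒ local minimum.
Thus f has its local minimum at u = 0, with value -5.

-5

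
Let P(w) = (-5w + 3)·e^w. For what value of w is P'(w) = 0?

-2/5

P'(w) = (-5)·e^w + (-5w + 3)·1·e^w = (-5w - 2)·e^w. Since e^w > 0, the only critical point is w = -2/5.
P''(-2/5) has the same sign as -5 < 0, so this is a local maximum.
P(-2/5) = (5)·e^(-2/5) ≈ 3.3516.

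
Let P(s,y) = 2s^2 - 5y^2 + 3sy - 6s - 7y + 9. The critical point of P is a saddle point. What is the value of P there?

∂P/∂s = 4s + 3y - 6 = 0 and ∂P/∂y = 3s - 10y - 7 = 0, so (s, y) = (81/49, -10/49).
The Hessian has P_{ss} = 4, P_{yy} = -10, P_{sy} = 3, giving D = -49 < 0, so the point is a saddle point.
P(81/49, -10/49) = 233/49.

233/49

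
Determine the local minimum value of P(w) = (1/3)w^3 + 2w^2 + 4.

4

P'(w) = w^2 + 4w. Setting P'(w) = 0 gives w ∈ {-4, 0}.
P''(w) = 2w + 4. P''(-4) = -4 < 0 ⇒ local maximum; P''(0) = 4 > 0 ⇒ local minimum.
So the local minimum value is P(0) = 4.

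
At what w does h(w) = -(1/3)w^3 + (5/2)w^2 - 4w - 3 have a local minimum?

1

Critical points: h'(w) = -w^2 + 5w - 4 vanishes at w = 1, 4.
h''(w) = -2w + 5. h''(1) = 3 > 0 ⇒ local minimum; h''(4) = -3 < 0 ⇒ local maximum.
The local minimum is h(1) = -29/6.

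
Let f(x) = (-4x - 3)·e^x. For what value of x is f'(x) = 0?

-7/4

By the product rule, f'(x) = (-4x - 7)·e^x. Since e^x > 0, the only critical point is x = -7/4.
f''(-7/4) has the same sign as -4 < 0, so this is a local maximum.
f(-7/4) = (4)·e^(-7/4) ≈ 0.6951.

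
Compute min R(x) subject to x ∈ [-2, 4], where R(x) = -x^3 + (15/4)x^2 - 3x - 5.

R'(x) = -3x^2 + (15/2)x - 3, which vanishes at x = 1/2 and x = 2.
Compare values at every candidate in [-2, 4]: R(-2) = 24,  R(1/2) = -91/16,  R(2) = -4,  R(4) = -21.
So the minimum is R(4) = -21.

-21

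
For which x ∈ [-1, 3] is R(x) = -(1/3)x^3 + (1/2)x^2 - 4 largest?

-1

R'(x) = -x^2 + x, which vanishes at x = 0 and x = 1.
Candidates: R(-1) = -19/6; R(0) = -4; R(1) = -23/6; R(3) = -17/2.
Hence the absolute maximum is -19/6 at x = -1.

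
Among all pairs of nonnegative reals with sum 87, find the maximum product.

7569/4

With x + y = 87, the product is P(x) = x(87 − x).
P'(x) = 87 − 2x = 0 gives x = 87/2; P'' = −2 < 0, so this is the maximum.
P = 87/2·87/2 = 7569/4.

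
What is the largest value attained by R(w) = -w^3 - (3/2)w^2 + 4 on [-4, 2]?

44

Differentiating, R'(w) = -3w^2 - 3w; which vanishes at w = -1 and w = 0.
Evaluating at the critical points and endpoints: R(-4) = 44; R(-1) = 7/2; R(0) = 4; R(2) = -10.
Hence the absolute maximum is 44 at w = -4.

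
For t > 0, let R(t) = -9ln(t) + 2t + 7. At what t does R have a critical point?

R'(t) = -9/t + 2 = 0 gives t = 9/2.
R''(t) = 9/t², which is positive for t > 0, so this is a local minimum.
R(9/2) = -9·ln(9/2) + 9 + 7 ≈ 2.4633.

9/2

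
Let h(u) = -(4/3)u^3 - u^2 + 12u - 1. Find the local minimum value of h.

-55/3

Critical points: h'(u) = -4u^2 - 2u + 12 vanishes at u = -2, 3/2.
h''(u) = -8u - 2. h''(-2) = 14 > 0 ⇒ local minimum; h''(3/2) = -14 < 0 ⇒ local maximum.
So the local minimum value is h(-2) = -55/3.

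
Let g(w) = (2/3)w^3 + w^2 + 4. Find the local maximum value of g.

13/3

g'(w) = 2w^2 + 2w = 0 at w = -1, 0.
Second-derivative test with g''(w) = 4w + 2: g''(-1) = -2 < 0 ⇒ local maximum; g''(0) = 2 > 0 ⇒ local minimum.
So the local maximum value is g(-1) = 13/3.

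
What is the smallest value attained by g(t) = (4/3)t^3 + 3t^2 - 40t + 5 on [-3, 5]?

The derivative is 4t^2 + 6t - 40, whose only zero in [-3, 5] is t = 5/2.
Compare values at every candidate in [-3, 5]: g(-3) = 116,  g(5/2) = -665/12,  g(5) = 140/3.
The minimum over the interval is -665/12, attained at t = 5/2.

-665/12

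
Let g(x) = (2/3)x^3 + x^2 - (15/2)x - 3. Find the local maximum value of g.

Critical points: g'(x) = 2x^2 + 2x - 15/2 vanishes at x = -5/2, 3/2.
Second-derivative test with g''(x) = 4x + 2: g''(-5/2) = -8 < 0 ⇒ local maximum; g''(3/2) = 8 > 0 ⇒ local minimum.
So the local maximum value is g(-5/2) = 139/12.

139/12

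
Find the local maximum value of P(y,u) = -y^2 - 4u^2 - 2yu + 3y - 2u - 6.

∂P/∂y = -2y - 2u + 3 = 0 and ∂P/∂u = -2y - 8u - 2 = 0, so (y, u) = (7/3, -5/6).
The Hessian has P_{yy} = -2, P_{uu} = -8, P_{yu} = -2, giving D = 12 > 0 with P_{yy} < 0, so the point is a local maximum.
P(7/3, -5/6) = -5/3.

-5/3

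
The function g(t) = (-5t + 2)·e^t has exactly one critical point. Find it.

-3/5

Differentiating with the product rule gives g'(t) = (-5t - 3)·e^t. Since e^t > 0, the only critical point is t = -3/5.
g''(-3/5) has the same sign as -5 < 0, so this is a local maximum.
g(-3/5) = (5)·e^(-3/5) ≈ 2.7441.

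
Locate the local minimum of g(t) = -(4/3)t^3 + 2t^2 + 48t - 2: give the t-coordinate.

-3

Critical points: g'(t) = -4t^2 + 4t + 48 vanishes at t = -3, 4.
Second-derivative test with g''(t) = -8t + 4: g''(-3) = 28 > 0 ⇒ local minimum; g''(4) = -28 < 0 ⇒ local maximum.
Thus g has its local minimum at t = -3, with value -92.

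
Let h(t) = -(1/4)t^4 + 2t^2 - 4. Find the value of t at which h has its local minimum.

Critical points: h'(t) = -t^3 + 4t vanishes at t = -2, 0, 2.
Second-derivative test with h''(t) = -3t^2 + 4: h''(-2) = -8 < 0 ⇒ local maximum; h''(0) = 4 > 0 ⇒ local minimum; h''(2) = -8 < 0 ⇒ local maximum.
Thus h has its local minimum at t = 0, with value -4.

0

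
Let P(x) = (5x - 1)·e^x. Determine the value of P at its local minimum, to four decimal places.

Differentiating with the product rule gives P'(x) = (5x + 4)·e^x. Since e^x > 0, the only critical point is x = -4/5.
P''(-4/5) has the same sign as 5 > 0, so this is a local minimum.
P(-4/5) = (-5)·e^(-4/5) ≈ -2.2466.

-2.2466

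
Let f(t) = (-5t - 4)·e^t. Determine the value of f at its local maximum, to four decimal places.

Differentiating with the product rule gives f'(t) = (-5t - 9)·e^t. Since e^t > 0, the only critical point is t = -9/5.
f''(-9/5) has the same sign as -5 < 0, so this is a local maximum.
f(-9/5) = (5)·e^(-9/5) ≈ 0.8265.

0.8265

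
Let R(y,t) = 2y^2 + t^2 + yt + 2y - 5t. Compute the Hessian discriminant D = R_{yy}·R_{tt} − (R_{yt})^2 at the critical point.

∂R/∂y = 4y + t + 2 = 0 and ∂R/∂t = y + 2t - 5 = 0, so (y, t) = (-9/7, 22/7).
The Hessian has R_{yy} = 4, R_{tt} = 2, R_{yt} = 1, giving D = 7 > 0 with R_{yy} > 0, so the point is a local minimum.
D = (4)·(2) − (1)^2 = 7.

7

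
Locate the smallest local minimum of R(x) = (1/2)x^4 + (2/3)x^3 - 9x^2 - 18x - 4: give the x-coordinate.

3

Critical points: R'(x) = 2x^3 + 2x^2 - 18x - 18 vanishes at x = -3, -1, 3.
Since R''(x) = 6x^2 + 4x - 18, we get R''(-3) = 24 > 0 ⇒ local minimum; R''(-1) = -16 < 0 ⇒ local maximum; R''(3) = 48 > 0 ⇒ local minimum.
So the smallest local minimum value is R(3) = -161/2.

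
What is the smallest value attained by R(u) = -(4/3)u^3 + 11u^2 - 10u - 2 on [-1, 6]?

Differentiating, R'(u) = -4u^2 + 22u - 10; which vanishes at u = 1/2 and u = 5.
Evaluating at the critical points and endpoints: R(-1) = 61/3, R(1/2) = -53/12, R(5) = 169/3, R(6) = 46.
The minimum over the interval is -53/12, attained at u = 1/2.

-53/12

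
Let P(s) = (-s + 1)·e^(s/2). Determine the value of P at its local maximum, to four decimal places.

1.2131

Differentiating with the product rule gives P'(s) = (-(1/2)s - 1/2)·e^(s/2). Since e^(s/2) > 0, the only critical point is s = -1.
P''(-1) has the same sign as -1/2 < 0, so this is a local maximum.
P(-1) = (2)·e^(-1/2) ≈ 1.2131.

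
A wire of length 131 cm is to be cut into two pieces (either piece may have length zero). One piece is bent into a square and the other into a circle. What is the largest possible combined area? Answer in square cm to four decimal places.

1365.6290

Let x be the length used for the square. Square side x/4; circle radius (131−x)/(2π).
A(x) = (x/4)² + π·((131−x)/(2π))² = x²/16 + (131−x)²/(4π) for 0 ≤ x ≤ 131. A'(x) = x/8 − (131−x)/(2π) = 0 gives x = 4·131/(π+4) ≈ 73.3730.
A'' > 0, so the interior critical point is a minimum; the maximum is at an endpoint. A(0) = 1365.6290 and A(131) = 1072.5625, so the largest area is 1365.6290.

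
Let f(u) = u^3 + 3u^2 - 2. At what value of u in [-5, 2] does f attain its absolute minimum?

-5

Differentiating, f'(u) = 3u^2 + 6u; which vanishes at u = -2 and u = 0.
Compare values at every candidate in [-5, 2]: f(-5) = -52,  f(-2) = 2,  f(0) = -2,  f(2) = 18.
Hence the absolute minimum is -52 at u = -5.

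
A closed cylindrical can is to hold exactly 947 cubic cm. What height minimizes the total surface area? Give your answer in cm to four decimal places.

With radius r and height h, πr²h = 947 so h = 947/(πr²), and S(r) = 2πr² + 2πrh = 2πr² + 2·947/r.
S'(r) = 4πr − 2·947/r² = 0 ⇒ r³ = 947/(2π), so r ≈ 5.3218 and h = 2r ≈ 10.6436.
S''(r) = 4π + 4·947/r³ > 0, so this is the minimum; S ≈ 533.8442.

10.6436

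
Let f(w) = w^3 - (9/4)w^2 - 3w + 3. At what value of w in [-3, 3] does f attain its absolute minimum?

-3

f'(w) = 3w^2 - (9/2)w - 3, which vanishes at w = -1/2 and w = 2.
Compare values at every candidate in [-3, 3]: f(-3) = -141/4; f(-1/2) = 61/16; f(2) = -4; f(3) = 3/4.
Hence the absolute minimum is -141/4 at w = -3.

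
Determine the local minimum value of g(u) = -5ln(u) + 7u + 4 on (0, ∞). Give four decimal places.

g'(u) = -5/u + 7 = 0 gives u = 5/7.
g''(u) = 5/u², which is positive for u > 0, so this is a local minimum.
g(5/7) = -5·ln(5/7) + 5 + 4 ≈ 10.6824.

10.6824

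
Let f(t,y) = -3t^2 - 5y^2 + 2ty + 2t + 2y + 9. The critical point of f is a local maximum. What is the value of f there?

∂f/∂t = -6t + 2y + 2 = 0 and ∂f/∂y = 2t - 10y + 2 = 0, so (t, y) = (3/7, 2/7).
The Hessian has f_{tt} = -6, f_{yy} = -10, f_{ty} = 2, giving D = 56 > 0 with f_{tt} < 0, so the point is a local maximum.
f(3/7, 2/7) = 68/7.

68/7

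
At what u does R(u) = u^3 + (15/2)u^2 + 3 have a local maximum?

-5

Critical points: R'(u) = 3u^2 + 15u vanishes at u = -5, 0.
Second-derivative test with R''(u) = 6u + 15: R''(-5) = -15 < 0 ⇒ local maximum; R''(0) = 15 > 0 ⇒ local minimum.
So the local maximum value is R(-5) = 131/2.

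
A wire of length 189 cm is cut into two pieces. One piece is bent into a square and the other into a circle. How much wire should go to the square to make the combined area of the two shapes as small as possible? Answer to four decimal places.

105.8587

Let x be the length used for the square. Square side x/4; circle radius (189−x)/(2π).
A(x) = (x/4)² + π·((189−x)/(2π))² = x²/16 + (189−x)²/(4π) for 0 ≤ x ≤ 189. A'(x) = x/8 − (189−x)/(2π) = 0 gives x = 4·189/(π+4) ≈ 105.8587.
A'' = 1/8 + 1/(2π) > 0, so this gives the minimum combined area; x ≈ 105.8587 cm to the square.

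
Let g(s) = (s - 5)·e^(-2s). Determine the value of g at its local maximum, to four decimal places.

0.0000

Differentiating with the product rule gives g'(s) = (-2s + 11)·e^(-2s). Since e^(-2s) > 0, the only critical point is s = 11/2.
g''(11/2) has the same sign as -2 < 0, so this is a local maximum.
g(11/2) = (1/2)·e^(-11) ≈ 0.0000.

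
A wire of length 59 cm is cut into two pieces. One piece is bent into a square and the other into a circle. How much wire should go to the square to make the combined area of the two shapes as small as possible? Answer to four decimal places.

33.0459

Let x be the length used for the square. Square side x/4; circle radius (59−x)/(2π).
A(x) = (x/4)² + π·((59−x)/(2π))² = x²/16 + (59−x)²/(4π) for 0 ≤ x ≤ 59. A'(x) = x/8 − (59−x)/(2π) = 0 gives x = 4·59/(π+4) ≈ 33.0459.
A'' = 1/8 + 1/(2π) > 0, so this gives the minimum combined area; x ≈ 33.0459 cm to the square.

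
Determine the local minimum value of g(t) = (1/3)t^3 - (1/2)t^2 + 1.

5/6

g'(t) = t^2 - t. Setting g'(t) = 0 gives t ∈ {0, 1}.
g''(t) = 2t - 1. g''(0) = -1 < 0 ⇒ local maximum; g''(1) = 1 > 0 ⇒ local minimum.
The local minimum is g(1) = 5/6.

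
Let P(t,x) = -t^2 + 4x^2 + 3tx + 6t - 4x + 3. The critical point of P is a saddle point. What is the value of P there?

∂P/∂t = -2t + 3x + 6 = 0 and ∂P/∂x = 3t + 8x - 4 = 0, so (t, x) = (12/5, -2/5).
The Hessian has P_{tt} = -2, P_{xx} = 8, P_{tx} = 3, giving D = -25 < 0, so the point is a saddle point.
P(12/5, -2/5) = 11.

11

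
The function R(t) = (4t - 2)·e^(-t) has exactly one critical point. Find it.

3/2

By the product rule, R'(t) = (-4t + 6)·e^(-t). Since e^(-t) > 0, the only critical point is t = 3/2.
R''(3/2) has the same sign as -4 < 0, so this is a local maximum.
R(3/2) = (4)·e^(-3/2) ≈ 0.8925.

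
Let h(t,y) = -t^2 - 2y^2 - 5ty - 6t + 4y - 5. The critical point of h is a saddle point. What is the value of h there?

-293/17

∂h/∂t = -2t - 5y - 6 = 0 and ∂h/∂y = -5t - 4y + 4 = 0, so (t, y) = (44/17, -38/17).
The Hessian has h_{tt} = -2, h_{yy} = -4, h_{ty} = -5, giving D = -17 < 0, so the point is a saddle point.
h(44/17, -38/17) = -293/17.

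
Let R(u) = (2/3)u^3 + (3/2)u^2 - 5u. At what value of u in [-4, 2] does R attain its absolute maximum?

The derivative is 2u^2 + 3u - 5, which vanishes at u = -5/2 and u = 1.
Compare values at every candidate in [-4, 2]: R(-4) = 4/3,  R(-5/2) = 275/24,  R(1) = -17/6,  R(2) = 4/3.
The maximum over the interval is 275/24, attained at u = -5/2.

-5/2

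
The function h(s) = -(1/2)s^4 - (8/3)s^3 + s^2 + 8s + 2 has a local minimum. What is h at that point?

h'(s) = -2s^3 - 8s^2 + 2s + 8 = 0 at s = -4, -1, 1.
Second-derivative test with h''(s) = -6s^2 - 16s + 2: h''(-4) = -30 < 0 ⇒ local maximum; h''(-1) = 12 > 0 ⇒ local minimum; h''(1) = -20 < 0 ⇒ local maximum.
Thus h has its local minimum at s = -1, with value -17/6.

-17/6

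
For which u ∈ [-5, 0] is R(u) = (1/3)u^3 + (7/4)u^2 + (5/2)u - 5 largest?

0

Differentiating, R'(u) = u^2 + (7/2)u + 5/2; which vanishes at u = -5/2 and u = -1.
Candidates: R(-5) = -185/12,  R(-5/2) = -265/48,  R(-1) = -73/12,  R(0) = -5.
So the maximum is R(0) = -5.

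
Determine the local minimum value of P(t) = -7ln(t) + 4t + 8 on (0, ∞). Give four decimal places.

P'(t) = -7/t + 4 = 0 gives t = 7/4.
P''(t) = 7/t², which is positive for t > 0, so this is a local minimum.
P(7/4) = -7·ln(7/4) + 7 + 8 ≈ 11.0827.

11.0827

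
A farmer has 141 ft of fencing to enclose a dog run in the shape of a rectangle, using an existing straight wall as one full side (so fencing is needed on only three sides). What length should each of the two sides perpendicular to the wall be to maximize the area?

Let the sides perpendicular to the wall have length x and the parallel side y, so 2x + y = 141 and the area is A = xy = x(141 − 2x).
A'(x) = 141 − 4x = 0 gives x = 141/4, and A''(x) = −4 < 0 confirms a maximum.
Then y = 141 − 2·141/4 = 141/2 and A = 19881/8.

141/4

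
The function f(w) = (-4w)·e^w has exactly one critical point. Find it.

-1

By the product rule, f'(w) = (-4w - 4)·e^w. Since e^w > 0, the only critical point is w = -1.
f''(-1) has the same sign as -4 < 0, so this is a local maximum.
f(-1) = (4)·e^(-1) ≈ 1.4715.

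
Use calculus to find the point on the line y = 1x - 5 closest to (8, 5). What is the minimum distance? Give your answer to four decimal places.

Minimize D(x)^2 = (x - 8)^2 + (x - 10)^2.
d/dx[D^2] = 2(x - 8) + 2·1·(x - 10) = 0 ⇒ x = 9.
Then y = 4 and the distance is √(2) ≈ 1.4142.

1.4142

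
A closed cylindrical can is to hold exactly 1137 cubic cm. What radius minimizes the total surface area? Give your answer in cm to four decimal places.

With radius r and height h, πr²h = 1137 so h = 1137/(πr²), and S(r) = 2πr² + 2πrh = 2πr² + 2·1137/r.
S'(r) = 4πr − 2·1137/r² = 0 ⇒ r³ = 1137/(2π), so r ≈ 5.6562 and h = 2r ≈ 11.3125.
S''(r) = 4π + 4·1137/r³ > 0, so this is the minimum; S ≈ 603.0521.

5.6562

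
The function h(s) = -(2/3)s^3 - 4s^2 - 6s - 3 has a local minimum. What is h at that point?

h'(s) = -2s^2 - 8s - 6. Setting h'(s) = 0 gives s ∈ {-3, -1}.
h''(s) = -4s - 8. h''(-3) = 4 > 0 ⇒ local minimum; h''(-1) = -4 < 0 ⇒ local maximum.
Thus h has its local minimum at s = -3, with value -3.

-3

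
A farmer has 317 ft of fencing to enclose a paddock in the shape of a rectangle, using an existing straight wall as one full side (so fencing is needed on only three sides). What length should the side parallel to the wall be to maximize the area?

317/2

Let the sides perpendicular to the wall have length x and the parallel side y, so 2x + y = 317 and the area is A = xy = x(317 − 2x).
A'(x) = 317 − 4x = 0 gives x = 317/4, and A''(x) = −4 < 0 confirms a maximum.
Then y = 317 − 2·317/4 = 317/2 and A = 100489/8.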